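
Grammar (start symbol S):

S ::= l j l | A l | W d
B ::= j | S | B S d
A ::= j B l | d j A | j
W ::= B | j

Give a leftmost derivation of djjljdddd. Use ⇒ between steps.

S ⇒ Wd ⇒ Bd ⇒ Sd ⇒ Wdd ⇒ Bdd ⇒ BSddd ⇒ SSddd ⇒ AlSddd ⇒ djAlSddd ⇒ djjlSddd ⇒ djjlWdddd ⇒ djjljdddd

S ⇒ Wd   [S ::= W d]
Wd ⇒ Bd   [W ::= B]
Bd ⇒ Sd   [B ::= S]
Sd ⇒ Wdd   [S ::= W d]
Wdd ⇒ Bdd   [W ::= B]
Bdd ⇒ BSddd   [B ::= B S d]
BSddd ⇒ SSddd   [B ::= S]
SSddd ⇒ AlSddd   [S ::= A l]
AlSddd ⇒ djAlSddd   [A ::= d j A]
djAlSddd ⇒ djjlSddd   [A ::= j]
djjlSddd ⇒ djjlWdddd   [S ::= W d]
djjlWdddd ⇒ djjljdddd   [W ::= j]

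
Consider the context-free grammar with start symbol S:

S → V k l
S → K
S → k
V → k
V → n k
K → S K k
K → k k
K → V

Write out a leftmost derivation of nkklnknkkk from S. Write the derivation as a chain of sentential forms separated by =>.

S => K   [S → K]
K => SKk   [K → S K k]
SKk => VklKk   [S → V k l]
VklKk => nkklKk   [V → n k]
nkklKk => nkklSKkk   [K → S K k]
nkklSKkk => nkklKKkk   [S → K]
nkklKKkk => nkklVKkk   [K → V]
nkklVKkk => nkklnkKkk   [V → n k]
nkklnkKkk => nkklnkVkk   [K → V]
nkklnkVkk => nkklnknkkk   [V → n k]

S => K => SKk => VklKk => nkklKk => nkklSKkk => nkklKKkk => nkklVKkk => nkklnkKkk => nkklnkVkk => nkklnknkkk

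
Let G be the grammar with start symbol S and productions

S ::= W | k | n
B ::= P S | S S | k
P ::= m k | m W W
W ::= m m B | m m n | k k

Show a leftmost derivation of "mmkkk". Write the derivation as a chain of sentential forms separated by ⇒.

S ⇒ W   [S ::= W]
W ⇒ mmB   [W ::= m m B]
mmB ⇒ mmSS   [B ::= S S]
mmSS ⇒ mmkS   [S ::= k]
mmkS ⇒ mmkW   [S ::= W]
mmkW ⇒ mmkkk   [W ::= k k]

S⇒W⇒mmB⇒mmSS⇒mmkS⇒mmkW⇒mmkkk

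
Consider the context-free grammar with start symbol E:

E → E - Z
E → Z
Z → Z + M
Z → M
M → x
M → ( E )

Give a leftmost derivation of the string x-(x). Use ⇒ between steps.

E ⇒ E-Z ⇒ Z-Z ⇒ M-Z ⇒ x-Z ⇒ x-M ⇒ x-(E) ⇒ x-(Z) ⇒ x-(M) ⇒ x-(x)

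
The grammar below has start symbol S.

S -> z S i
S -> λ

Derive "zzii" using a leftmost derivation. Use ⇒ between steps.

S ⇒ zSi   [S -> z S i]
zSi ⇒ zzSii   [S -> z S i]
zzSii ⇒ zzii   [S -> λ]

S⇒zSi⇒zzSii⇒zzii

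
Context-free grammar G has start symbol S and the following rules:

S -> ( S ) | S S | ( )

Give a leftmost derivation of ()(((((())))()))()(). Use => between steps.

S => SS   [S -> S S]
SS => SSS   [S -> S S]
SSS => SSSS   [S -> S S]
SSSS => ()SSS   [S -> ( )]
()SSS => ()(S)SS   [S -> ( S )]
()(S)SS => ()((S))SS   [S -> ( S )]
()((S))SS => ()((SS))SS   [S -> S S]
()((SS))SS => ()(((S)S))SS   [S -> ( S )]
()(((S)S))SS => ()((((S))S))SS   [S -> ( S )]
()((((S))S))SS => ()(((((S)))S))SS   [S -> ( S )]
()(((((S)))S))SS => ()(((((())))S))SS   [S -> ( )]
()(((((())))S))SS => ()(((((())))()))SS   [S -> ( )]
()(((((())))()))SS => ()(((((())))()))()S   [S -> ( )]
()(((((())))()))()S => ()(((((())))()))()()   [S -> ( )]

S => SS => SSS => SSSS => ()SSS => ()(S)SS => ()((S))SS => ()((SS))SS => ()(((S)S))SS => ()((((S))S))SS => ()(((((S)))S))SS => ()(((((())))S))SS => ()(((((())))()))SS => ()(((((())))()))()S => ()(((((())))()))()()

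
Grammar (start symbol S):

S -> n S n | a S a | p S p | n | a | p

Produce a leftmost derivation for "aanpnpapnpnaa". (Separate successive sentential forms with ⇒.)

S ⇒ aSa   [S -> a S a]
aSa ⇒ aaSaa   [S -> a S a]
aaSaa ⇒ aanSnaa   [S -> n S n]
aanSnaa ⇒ aanpSpnaa   [S -> p S p]
aanpSpnaa ⇒ aanpnSnpnaa   [S -> n S n]
aanpnSnpnaa ⇒ aanpnpSpnpnaa   [S -> p S p]
aanpnpSpnpnaa ⇒ aanpnpapnpnaa   [S -> a]

S⇒aSa⇒aaSaa⇒aanSnaa⇒aanpSpnaa⇒aanpnSnpnaa⇒aanpnpSpnpnaa⇒aanpnpapnpnaa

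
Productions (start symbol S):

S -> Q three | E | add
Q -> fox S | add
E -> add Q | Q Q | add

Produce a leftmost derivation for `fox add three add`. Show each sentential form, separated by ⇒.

S ⇒ E ⇒ Q Q ⇒ fox S Q ⇒ fox Q three Q ⇒ fox add three Q ⇒ fox add three add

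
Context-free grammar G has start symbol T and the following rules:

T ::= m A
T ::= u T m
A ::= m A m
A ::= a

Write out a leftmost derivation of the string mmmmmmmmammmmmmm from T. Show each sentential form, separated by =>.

T => mA   [T ::= m A]
mA => mmAm   [A ::= m A m]
mmAm => mmmAmm   [A ::= m A m]
mmmAmm => mmmmAmmm   [A ::= m A m]
mmmmAmmm => mmmmmAmmmm   [A ::= m A m]
mmmmmAmmmm => mmmmmmAmmmmm   [A ::= m A m]
mmmmmmAmmmmm => mmmmmmmAmmmmmm   [A ::= m A m]
mmmmmmmAmmmmmm => mmmmmmmmAmmmmmmm   [A ::= m A m]
mmmmmmmmAmmmmmmm => mmmmmmmmammmmmmm   [A ::= a]

T => mA => mmAm => mmmAmm => mmmmAmmm => mmmmmAmmmm => mmmmmmAmmmmm => mmmmmmmAmmmmmm => mmmmmmmmAmmmmmmm => mmmmmmmmammmmmmm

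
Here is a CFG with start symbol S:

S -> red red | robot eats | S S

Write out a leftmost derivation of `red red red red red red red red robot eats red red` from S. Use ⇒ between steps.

S ⇒ S S ⇒ S S S ⇒ red red S S ⇒ red red S S S ⇒ red red red red S S ⇒ red red red red red red S ⇒ red red red red red red S S ⇒ red red red red red red S S S ⇒ red red red red red red red red S S ⇒ red red red red red red red red robot eats S ⇒ red red red red red red red red robot eats red red

S ⇒ S S   [S -> S S]
S S ⇒ S S S   [S -> S S]
S S S ⇒ red red S S   [S -> red red]
red red S S ⇒ red red S S S   [S -> S S]
red red S S S ⇒ red red red red S S   [S -> red red]
red red red red S S ⇒ red red red red red red S   [S -> red red]
red red red red red red S ⇒ red red red red red red S S   [S -> S S]
red red red red red red S S ⇒ red red red red red red S S S   [S -> S S]
red red red red red red S S S ⇒ red red red red red red red red S S   [S -> red red]
red red red red red red red red S S ⇒ red red red red red red red red robot eats S   [S -> robot eats]
red red red red red red red red robot eats S ⇒ red red red red red red red red robot eats red red   [S -> red red]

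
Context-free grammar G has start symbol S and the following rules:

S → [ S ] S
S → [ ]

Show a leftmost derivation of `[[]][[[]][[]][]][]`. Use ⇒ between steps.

S ⇒ [S]S ⇒ [[]]S ⇒ [[]][S]S ⇒ [[]][[S]S]S ⇒ [[]][[[]]S]S ⇒ [[]][[[]][S]S]S ⇒ [[]][[[]][[]]S]S ⇒ [[]][[[]][[]][]]S ⇒ [[]][[[]][[]][]][]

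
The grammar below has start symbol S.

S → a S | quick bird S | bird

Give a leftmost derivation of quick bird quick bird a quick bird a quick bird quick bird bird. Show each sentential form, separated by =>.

S => quick bird S => quick bird quick bird S => quick bird quick bird a S => quick bird quick bird a quick bird S => quick bird quick bird a quick bird a S => quick bird quick bird a quick bird a quick bird S => quick bird quick bird a quick bird a quick bird quick bird S => quick bird quick bird a quick bird a quick bird quick bird bird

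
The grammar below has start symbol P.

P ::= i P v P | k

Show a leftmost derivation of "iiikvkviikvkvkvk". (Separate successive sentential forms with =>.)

P => iPvP   [P ::= i P v P]
iPvP => iiPvPvP   [P ::= i P v P]
iiPvPvP => iiiPvPvPvP   [P ::= i P v P]
iiiPvPvPvP => iiikvPvPvP   [P ::= k]
iiikvPvPvP => iiikvkvPvP   [P ::= k]
iiikvkvPvP => iiikvkviPvPvP   [P ::= i P v P]
iiikvkviPvPvP => iiikvkviiPvPvPvP   [P ::= i P v P]
iiikvkviiPvPvPvP => iiikvkviikvPvPvP   [P ::= k]
iiikvkviikvPvPvP => iiikvkviikvkvPvP   [P ::= k]
iiikvkviikvkvPvP => iiikvkviikvkvkvP   [P ::= k]
iiikvkviikvkvkvP => iiikvkviikvkvkvk   [P ::= k]

P => iPvP => iiPvPvP => iiiPvPvPvP => iiikvPvPvP => iiikvkvPvP => iiikvkviPvPvP => iiikvkviiPvPvPvP => iiikvkviikvPvPvP => iiikvkviikvkvPvP => iiikvkviikvkvkvP => iiikvkviikvkvkvk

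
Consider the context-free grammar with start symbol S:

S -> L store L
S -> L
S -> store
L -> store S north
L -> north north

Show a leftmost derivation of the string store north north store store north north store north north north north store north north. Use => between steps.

S => L store L => store S north store L => store L store L north store L => store north north store L north store L => store north north store store S north north store L => store north north store store L store L north north store L => store north north store store north north store L north north store L => store north north store store north north store north north north north store L => store north north store store north north store north north north north store north north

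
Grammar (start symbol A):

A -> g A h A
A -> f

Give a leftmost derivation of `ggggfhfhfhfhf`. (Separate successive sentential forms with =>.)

A => gAhA   [A -> g A h A]
gAhA => ggAhAhA   [A -> g A h A]
ggAhAhA => gggAhAhAhA   [A -> g A h A]
gggAhAhAhA => ggggAhAhAhAhA   [A -> g A h A]
ggggAhAhAhAhA => ggggfhAhAhAhA   [A -> f]
ggggfhAhAhAhA => ggggfhfhAhAhA   [A -> f]
ggggfhfhAhAhA => ggggfhfhfhAhA   [A -> f]
ggggfhfhfhAhA => ggggfhfhfhfhA   [A -> f]
ggggfhfhfhfhA => ggggfhfhfhfhf   [A -> f]

A => gAhA => ggAhAhA => gggAhAhAhA => ggggAhAhAhAhA => ggggfhAhAhAhA => ggggfhfhAhAhA => ggggfhfhfhAhA => ggggfhfhfhfhA => ggggfhfhfhfhf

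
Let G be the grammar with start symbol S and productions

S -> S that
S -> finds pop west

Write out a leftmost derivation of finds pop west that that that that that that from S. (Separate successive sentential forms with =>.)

S => S that   [S -> S that]
S that => S that that   [S -> S that]
S that that => S that that that   [S -> S that]
S that that that => S that that that that   [S -> S that]
S that that that that => S that that that that that   [S -> S that]
S that that that that that => S that that that that that that   [S -> S that]
S that that that that that that => finds pop west that that that that that that   [S -> finds pop west]

S => S that => S that that => S that that that => S that that that that => S that that that that that => S that that that that that that => finds pop west that that that that that that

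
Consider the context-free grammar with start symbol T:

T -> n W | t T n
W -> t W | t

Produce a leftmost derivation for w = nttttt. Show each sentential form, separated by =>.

T => nW   [T -> n W]
nW => ntW   [W -> t W]
ntW => nttW   [W -> t W]
nttW => ntttW   [W -> t W]
ntttW => nttttW   [W -> t W]
nttttW => nttttt   [W -> t]

T => nW => ntW => nttW => ntttW => nttttW => nttttt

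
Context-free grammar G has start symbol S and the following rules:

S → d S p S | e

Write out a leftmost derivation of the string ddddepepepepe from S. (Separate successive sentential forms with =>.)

S => dSpS => ddSpSpS => dddSpSpSpS => ddddSpSpSpSpS => ddddepSpSpSpS => ddddepepSpSpS => ddddepepepSpS => ddddepepepepS => ddddepepepepe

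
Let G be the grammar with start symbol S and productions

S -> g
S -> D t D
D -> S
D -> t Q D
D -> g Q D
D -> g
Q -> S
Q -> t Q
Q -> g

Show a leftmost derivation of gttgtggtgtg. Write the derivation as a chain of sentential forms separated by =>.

S => DtD => gQDtD => gtQDtD => gttQDtD => gttgDtD => gttgtQDtD => gttgtgDtD => gttgtgStD => gttgtgDtDtD => gttgtggtDtD => gttgtggtgtD => gttgtggtgtg

S => DtD   [S -> D t D]
DtD => gQDtD   [D -> g Q D]
gQDtD => gtQDtD   [Q -> t Q]
gtQDtD => gttQDtD   [Q -> t Q]
gttQDtD => gttgDtD   [Q -> g]
gttgDtD => gttgtQDtD   [D -> t Q D]
gttgtQDtD => gttgtgDtD   [Q -> g]
gttgtgDtD => gttgtgStD   [D -> S]
gttgtgStD => gttgtgDtDtD   [S -> D t D]
gttgtgDtDtD => gttgtggtDtD   [D -> g]
gttgtggtDtD => gttgtggtgtD   [D -> g]
gttgtggtgtD => gttgtggtgtg   [D -> g]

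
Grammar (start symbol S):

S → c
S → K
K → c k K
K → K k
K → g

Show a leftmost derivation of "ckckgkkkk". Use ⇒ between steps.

S⇒K⇒ckK⇒ckckK⇒ckckKk⇒ckckKkk⇒ckckKkkk⇒ckckKkkkk⇒ckckgkkkk

S ⇒ K   [S → K]
K ⇒ ckK   [K → c k K]
ckK ⇒ ckckK   [K → c k K]
ckckK ⇒ ckckKk   [K → K k]
ckckKk ⇒ ckckKkk   [K → K k]
ckckKkk ⇒ ckckKkkk   [K → K k]
ckckKkkk ⇒ ckckKkkkk   [K → K k]
ckckKkkkk ⇒ ckckgkkkk   [K → g]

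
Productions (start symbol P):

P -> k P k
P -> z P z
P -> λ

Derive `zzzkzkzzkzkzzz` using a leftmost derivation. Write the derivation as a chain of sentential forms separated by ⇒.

P ⇒ zPz   [P -> z P z]
zPz ⇒ zzPzz   [P -> z P z]
zzPzz ⇒ zzzPzzz   [P -> z P z]
zzzPzzz ⇒ zzzkPkzzz   [P -> k P k]
zzzkPkzzz ⇒ zzzkzPzkzzz   [P -> z P z]
zzzkzPzkzzz ⇒ zzzkzkPkzkzzz   [P -> k P k]
zzzkzkPkzkzzz ⇒ zzzkzkzPzkzkzzz   [P -> z P z]
zzzkzkzPzkzkzzz ⇒ zzzkzkzzkzkzzz   [P -> λ]

P ⇒ zPz ⇒ zzPzz ⇒ zzzPzzz ⇒ zzzkPkzzz ⇒ zzzkzPzkzzz ⇒ zzzkzkPkzkzzz ⇒ zzzkzkzPzkzkzzz ⇒ zzzkzkzzkzkzzz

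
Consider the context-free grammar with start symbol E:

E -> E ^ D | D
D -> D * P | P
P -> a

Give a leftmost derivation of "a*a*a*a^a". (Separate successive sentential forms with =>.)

E => E^D => D^D => D*P^D => D*P*P^D => D*P*P*P^D => P*P*P*P^D => a*P*P*P^D => a*a*P*P^D => a*a*a*P^D => a*a*a*a^D => a*a*a*a^P => a*a*a*a^a

E => E^D   [E -> E ^ D]
E^D => D^D   [E -> D]
D^D => D*P^D   [D -> D * P]
D*P^D => D*P*P^D   [D -> D * P]
D*P*P^D => D*P*P*P^D   [D -> D * P]
D*P*P*P^D => P*P*P*P^D   [D -> P]
P*P*P*P^D => a*P*P*P^D   [P -> a]
a*P*P*P^D => a*a*P*P^D   [P -> a]
a*a*P*P^D => a*a*a*P^D   [P -> a]
a*a*a*P^D => a*a*a*a^D   [P -> a]
a*a*a*a^D => a*a*a*a^P   [D -> P]
a*a*a*a^P => a*a*a*a^a   [P -> a]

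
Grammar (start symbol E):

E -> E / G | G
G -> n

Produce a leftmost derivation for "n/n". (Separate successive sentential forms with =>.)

E => E/G => G/G => n/G => n/n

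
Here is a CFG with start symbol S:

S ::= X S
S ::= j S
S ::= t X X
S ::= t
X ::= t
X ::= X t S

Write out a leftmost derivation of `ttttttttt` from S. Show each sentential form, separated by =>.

S => tXX => tXtSX => tXtStSX => tXtStStSX => tttStStSX => tttttStSX => tttttttSX => ttttttttX => ttttttttt

S => tXX   [S ::= t X X]
tXX => tXtSX   [X ::= X t S]
tXtSX => tXtStSX   [X ::= X t S]
tXtStSX => tXtStStSX   [X ::= X t S]
tXtStStSX => tttStStSX   [X ::= t]
tttStStSX => tttttStSX   [S ::= t]
tttttStSX => tttttttSX   [S ::= t]
tttttttSX => ttttttttX   [S ::= t]
ttttttttX => ttttttttt   [X ::= t]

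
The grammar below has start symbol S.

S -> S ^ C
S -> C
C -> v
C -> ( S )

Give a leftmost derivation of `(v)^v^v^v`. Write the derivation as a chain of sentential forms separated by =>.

S=>S^C=>S^C^C=>S^C^C^C=>C^C^C^C=>(S)^C^C^C=>(C)^C^C^C=>(v)^C^C^C=>(v)^v^C^C=>(v)^v^v^C=>(v)^v^v^v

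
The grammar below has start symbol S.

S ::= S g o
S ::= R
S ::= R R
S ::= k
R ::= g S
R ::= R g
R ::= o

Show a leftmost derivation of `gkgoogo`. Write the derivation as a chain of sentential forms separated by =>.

S=>Sgo=>RRgo=>gSRgo=>gSgoRgo=>gkgoRgo=>gkgoogo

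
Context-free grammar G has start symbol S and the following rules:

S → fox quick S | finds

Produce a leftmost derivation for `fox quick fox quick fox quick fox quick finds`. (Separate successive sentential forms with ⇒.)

S ⇒ fox quick S ⇒ fox quick fox quick S ⇒ fox quick fox quick fox quick S ⇒ fox quick fox quick fox quick fox quick S ⇒ fox quick fox quick fox quick fox quick finds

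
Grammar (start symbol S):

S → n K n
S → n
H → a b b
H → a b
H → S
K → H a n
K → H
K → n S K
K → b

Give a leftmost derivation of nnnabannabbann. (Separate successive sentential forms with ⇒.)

S ⇒ nKn ⇒ nnSKn ⇒ nnnKnKn ⇒ nnnHannKn ⇒ nnnabannKn ⇒ nnnabannHann ⇒ nnnabannabbann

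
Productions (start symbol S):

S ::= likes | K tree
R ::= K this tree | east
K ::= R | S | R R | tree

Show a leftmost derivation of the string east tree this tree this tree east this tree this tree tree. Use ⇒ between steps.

S ⇒ K tree ⇒ R R tree ⇒ K this tree R tree ⇒ R R this tree R tree ⇒ east R this tree R tree ⇒ east K this tree this tree R tree ⇒ east tree this tree this tree R tree ⇒ east tree this tree this tree K this tree tree ⇒ east tree this tree this tree R this tree tree ⇒ east tree this tree this tree K this tree this tree tree ⇒ east tree this tree this tree R this tree this tree tree ⇒ east tree this tree this tree east this tree this tree tree

S ⇒ K tree   [S ::= K tree]
K tree ⇒ R R tree   [K ::= R R]
R R tree ⇒ K this tree R tree   [R ::= K this tree]
K this tree R tree ⇒ R R this tree R tree   [K ::= R R]
R R this tree R tree ⇒ east R this tree R tree   [R ::= east]
east R this tree R tree ⇒ east K this tree this tree R tree   [R ::= K this tree]
east K this tree this tree R tree ⇒ east tree this tree this tree R tree   [K ::= tree]
east tree this tree this tree R tree ⇒ east tree this tree this tree K this tree tree   [R ::= K this tree]
east tree this tree this tree K this tree tree ⇒ east tree this tree this tree R this tree tree   [K ::= R]
east tree this tree this tree R this tree tree ⇒ east tree this tree this tree K this tree this tree tree   [R ::= K this tree]
east tree this tree this tree K this tree this tree tree ⇒ east tree this tree this tree R this tree this tree tree   [K ::= R]
east tree this tree this tree R this tree this tree tree ⇒ east tree this tree this tree east this tree this tree tree   [R ::= east]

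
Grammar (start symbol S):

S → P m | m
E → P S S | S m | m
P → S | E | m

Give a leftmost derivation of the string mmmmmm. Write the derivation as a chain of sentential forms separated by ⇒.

S ⇒ Pm   [S → P m]
Pm ⇒ Sm   [P → S]
Sm ⇒ Pmm   [S → P m]
Pmm ⇒ Smm   [P → S]
Smm ⇒ Pmmm   [S → P m]
Pmmm ⇒ Smmm   [P → S]
Smmm ⇒ Pmmmm   [S → P m]
Pmmmm ⇒ Smmmm   [P → S]
Smmmm ⇒ Pmmmmm   [S → P m]
Pmmmmm ⇒ mmmmmm   [P → m]

S ⇒ Pm ⇒ Sm ⇒ Pmm ⇒ Smm ⇒ Pmmm ⇒ Smmm ⇒ Pmmmm ⇒ Smmmm ⇒ Pmmmmm ⇒ mmmmmm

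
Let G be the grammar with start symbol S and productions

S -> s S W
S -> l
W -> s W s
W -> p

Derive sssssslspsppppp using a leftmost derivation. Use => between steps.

S => sSW   [S -> s S W]
sSW => ssSWW   [S -> s S W]
ssSWW => sssSWWW   [S -> s S W]
sssSWWW => ssssSWWWW   [S -> s S W]
ssssSWWWW => sssssSWWWWW   [S -> s S W]
sssssSWWWWW => ssssssSWWWWWW   [S -> s S W]
ssssssSWWWWWW => sssssslWWWWWW   [S -> l]
sssssslWWWWWW => sssssslsWsWWWWW   [W -> s W s]
sssssslsWsWWWWW => sssssslspsWWWWW   [W -> p]
sssssslspsWWWWW => sssssslspspWWWW   [W -> p]
sssssslspspWWWW => sssssslspsppWWW   [W -> p]
sssssslspsppWWW => sssssslspspppWW   [W -> p]
sssssslspspppWW => sssssslspsppppW   [W -> p]
sssssslspsppppW => sssssslspsppppp   [W -> p]

S=>sSW=>ssSWW=>sssSWWW=>ssssSWWWW=>sssssSWWWWW=>ssssssSWWWWWW=>sssssslWWWWWW=>sssssslsWsWWWWW=>sssssslspsWWWWW=>sssssslspspWWWW=>sssssslspsppWWW=>sssssslspspppWW=>sssssslspsppppW=>sssssslspsppppp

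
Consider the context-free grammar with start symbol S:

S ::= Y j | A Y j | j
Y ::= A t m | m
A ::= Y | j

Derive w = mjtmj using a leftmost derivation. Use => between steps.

S => AYj => YYj => mYj => mAtmj => mjtmj

S => AYj   [S ::= A Y j]
AYj => YYj   [A ::= Y]
YYj => mYj   [Y ::= m]
mYj => mAtmj   [Y ::= A t m]
mAtmj => mjtmj   [A ::= j]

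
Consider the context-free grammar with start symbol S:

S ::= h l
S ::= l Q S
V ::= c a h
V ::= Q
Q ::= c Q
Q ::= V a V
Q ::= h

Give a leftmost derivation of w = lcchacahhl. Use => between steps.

S => lQS   [S ::= l Q S]
lQS => lcQS   [Q ::= c Q]
lcQS => lccQS   [Q ::= c Q]
lccQS => lccVaVS   [Q ::= V a V]
lccVaVS => lccQaVS   [V ::= Q]
lccQaVS => lcchaVS   [Q ::= h]
lcchaVS => lcchacahS   [V ::= c a h]
lcchacahS => lcchacahhl   [S ::= h l]

S => lQS => lcQS => lccQS => lccVaVS => lccQaVS => lcchaVS => lcchacahS => lcchacahhl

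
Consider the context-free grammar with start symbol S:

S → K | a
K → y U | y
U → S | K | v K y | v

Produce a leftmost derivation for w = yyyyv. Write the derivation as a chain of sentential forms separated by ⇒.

S ⇒ K   [S → K]
K ⇒ yU   [K → y U]
yU ⇒ yS   [U → S]
yS ⇒ yK   [S → K]
yK ⇒ yyU   [K → y U]
yyU ⇒ yyK   [U → K]
yyK ⇒ yyyU   [K → y U]
yyyU ⇒ yyyK   [U → K]
yyyK ⇒ yyyyU   [K → y U]
yyyyU ⇒ yyyyv   [U → v]

S⇒K⇒yU⇒yS⇒yK⇒yyU⇒yyK⇒yyyU⇒yyyK⇒yyyyU⇒yyyyv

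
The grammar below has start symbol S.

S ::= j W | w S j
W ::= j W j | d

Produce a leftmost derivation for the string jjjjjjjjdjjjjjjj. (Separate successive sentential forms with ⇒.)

S ⇒ jW ⇒ jjWj ⇒ jjjWjj ⇒ jjjjWjjj ⇒ jjjjjWjjjj ⇒ jjjjjjWjjjjj ⇒ jjjjjjjWjjjjjj ⇒ jjjjjjjjWjjjjjjj ⇒ jjjjjjjjdjjjjjjj

S ⇒ jW   [S ::= j W]
jW ⇒ jjWj   [W ::= j W j]
jjWj ⇒ jjjWjj   [W ::= j W j]
jjjWjj ⇒ jjjjWjjj   [W ::= j W j]
jjjjWjjj ⇒ jjjjjWjjjj   [W ::= j W j]
jjjjjWjjjj ⇒ jjjjjjWjjjjj   [W ::= j W j]
jjjjjjWjjjjj ⇒ jjjjjjjWjjjjjj   [W ::= j W j]
jjjjjjjWjjjjjj ⇒ jjjjjjjjWjjjjjjj   [W ::= j W j]
jjjjjjjjWjjjjjjj ⇒ jjjjjjjjdjjjjjjj   [W ::= d]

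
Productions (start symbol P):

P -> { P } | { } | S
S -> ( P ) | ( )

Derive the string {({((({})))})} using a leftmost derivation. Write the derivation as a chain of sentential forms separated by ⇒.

P ⇒ {P} ⇒ {S} ⇒ {(P)} ⇒ {({P})} ⇒ {({S})} ⇒ {({(P)})} ⇒ {({(S)})} ⇒ {({((P))})} ⇒ {({((S))})} ⇒ {({(((P)))})} ⇒ {({((({})))})}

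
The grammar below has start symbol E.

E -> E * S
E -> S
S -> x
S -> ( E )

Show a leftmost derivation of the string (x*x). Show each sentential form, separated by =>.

E => S => (E) => (E*S) => (S*S) => (x*S) => (x*x)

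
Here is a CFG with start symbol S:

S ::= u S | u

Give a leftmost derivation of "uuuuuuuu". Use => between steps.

S => uS   [S ::= u S]
uS => uuS   [S ::= u S]
uuS => uuuS   [S ::= u S]
uuuS => uuuuS   [S ::= u S]
uuuuS => uuuuuS   [S ::= u S]
uuuuuS => uuuuuuS   [S ::= u S]
uuuuuuS => uuuuuuuS   [S ::= u S]
uuuuuuuS => uuuuuuuu   [S ::= u]

S => uS => uuS => uuuS => uuuuS => uuuuuS => uuuuuuS => uuuuuuuS => uuuuuuuu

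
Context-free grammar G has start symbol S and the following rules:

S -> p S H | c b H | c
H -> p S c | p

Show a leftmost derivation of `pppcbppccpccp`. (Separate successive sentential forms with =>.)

S => pSH   [S -> p S H]
pSH => ppSHH   [S -> p S H]
ppSHH => pppSHHH   [S -> p S H]
pppSHHH => pppcbHHHH   [S -> c b H]
pppcbHHHH => pppcbpHHH   [H -> p]
pppcbpHHH => pppcbppScHH   [H -> p S c]
pppcbppScHH => pppcbppccHH   [S -> c]
pppcbppccHH => pppcbppccpScH   [H -> p S c]
pppcbppccpScH => pppcbppccpccH   [S -> c]
pppcbppccpccH => pppcbppccpccp   [H -> p]

S => pSH => ppSHH => pppSHHH => pppcbHHHH => pppcbpHHH => pppcbppScHH => pppcbppccHH => pppcbppccpScH => pppcbppccpccH => pppcbppccpccp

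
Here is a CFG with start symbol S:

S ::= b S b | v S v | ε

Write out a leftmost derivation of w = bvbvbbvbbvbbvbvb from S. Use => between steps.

S => bSb   [S ::= b S b]
bSb => bvSvb   [S ::= v S v]
bvSvb => bvbSbvb   [S ::= b S b]
bvbSbvb => bvbvSvbvb   [S ::= v S v]
bvbvSvbvb => bvbvbSbvbvb   [S ::= b S b]
bvbvbSbvbvb => bvbvbbSbbvbvb   [S ::= b S b]
bvbvbbSbbvbvb => bvbvbbvSvbbvbvb   [S ::= v S v]
bvbvbbvSvbbvbvb => bvbvbbvbSbvbbvbvb   [S ::= b S b]
bvbvbbvbSbvbbvbvb => bvbvbbvbbvbbvbvb   [S ::= ε]

S => bSb => bvSvb => bvbSbvb => bvbvSvbvb => bvbvbSbvbvb => bvbvbbSbbvbvb => bvbvbbvSvbbvbvb => bvbvbbvbSbvbbvbvb => bvbvbbvbbvbbvbvb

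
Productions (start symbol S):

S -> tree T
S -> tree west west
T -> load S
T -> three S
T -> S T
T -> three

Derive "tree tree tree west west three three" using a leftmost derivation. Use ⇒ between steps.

S ⇒ tree T ⇒ tree S T ⇒ tree tree T T ⇒ tree tree S T T ⇒ tree tree tree west west T T ⇒ tree tree tree west west three T ⇒ tree tree tree west west three three

S ⇒ tree T   [S -> tree T]
tree T ⇒ tree S T   [T -> S T]
tree S T ⇒ tree tree T T   [S -> tree T]
tree tree T T ⇒ tree tree S T T   [T -> S T]
tree tree S T T ⇒ tree tree tree west west T T   [S -> tree west west]
tree tree tree west west T T ⇒ tree tree tree west west three T   [T -> three]
tree tree tree west west three T ⇒ tree tree tree west west three three   [T -> three]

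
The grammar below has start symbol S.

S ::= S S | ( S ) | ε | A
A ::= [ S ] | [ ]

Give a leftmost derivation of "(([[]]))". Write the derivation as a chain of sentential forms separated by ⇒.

S ⇒ (S) ⇒ ((S)) ⇒ ((A)) ⇒ (([S])) ⇒ (([A])) ⇒ (([[]]))

S ⇒ (S)   [S ::= ( S )]
(S) ⇒ ((S))   [S ::= ( S )]
((S)) ⇒ ((A))   [S ::= A]
((A)) ⇒ (([S]))   [A ::= [ S ]]
(([S])) ⇒ (([A]))   [S ::= A]
(([A])) ⇒ (([[]]))   [A ::= [ ]]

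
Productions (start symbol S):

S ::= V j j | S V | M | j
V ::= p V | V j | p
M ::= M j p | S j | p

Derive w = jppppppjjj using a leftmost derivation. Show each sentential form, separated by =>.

S => SV   [S ::= S V]
SV => jV   [S ::= j]
jV => jVj   [V ::= V j]
jVj => jpVj   [V ::= p V]
jpVj => jpVjj   [V ::= V j]
jpVjj => jppVjj   [V ::= p V]
jppVjj => jpppVjj   [V ::= p V]
jpppVjj => jpppVjjj   [V ::= V j]
jpppVjjj => jppppVjjj   [V ::= p V]
jppppVjjj => jpppppVjjj   [V ::= p V]
jpppppVjjj => jppppppjjj   [V ::= p]

S => SV => jV => jVj => jpVj => jpVjj => jppVjj => jpppVjj => jpppVjjj => jppppVjjj => jpppppVjjj => jppppppjjj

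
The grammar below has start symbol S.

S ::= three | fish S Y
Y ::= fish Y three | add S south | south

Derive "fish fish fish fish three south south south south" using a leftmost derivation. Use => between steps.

S => fish S Y   [S ::= fish S Y]
fish S Y => fish fish S Y Y   [S ::= fish S Y]
fish fish S Y Y => fish fish fish S Y Y Y   [S ::= fish S Y]
fish fish fish S Y Y Y => fish fish fish fish S Y Y Y Y   [S ::= fish S Y]
fish fish fish fish S Y Y Y Y => fish fish fish fish three Y Y Y Y   [S ::= three]
fish fish fish fish three Y Y Y Y => fish fish fish fish three south Y Y Y   [Y ::= south]
fish fish fish fish three south Y Y Y => fish fish fish fish three south south Y Y   [Y ::= south]
fish fish fish fish three south south Y Y => fish fish fish fish three south south south Y   [Y ::= south]
fish fish fish fish three south south south Y => fish fish fish fish three south south south south   [Y ::= south]

S => fish S Y => fish fish S Y Y => fish fish fish S Y Y Y => fish fish fish fish S Y Y Y Y => fish fish fish fish three Y Y Y Y => fish fish fish fish three south Y Y Y => fish fish fish fish three south south Y Y => fish fish fish fish three south south south Y => fish fish fish fish three south south south south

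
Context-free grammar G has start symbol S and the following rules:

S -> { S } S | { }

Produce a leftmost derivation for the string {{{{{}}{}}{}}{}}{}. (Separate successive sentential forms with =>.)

S => {S}S   [S -> { S } S]
{S}S => {{S}S}S   [S -> { S } S]
{{S}S}S => {{{S}S}S}S   [S -> { S } S]
{{{S}S}S}S => {{{{S}S}S}S}S   [S -> { S } S]
{{{{S}S}S}S}S => {{{{{}}S}S}S}S   [S -> { }]
{{{{{}}S}S}S}S => {{{{{}}{}}S}S}S   [S -> { }]
{{{{{}}{}}S}S}S => {{{{{}}{}}{}}S}S   [S -> { }]
{{{{{}}{}}{}}S}S => {{{{{}}{}}{}}{}}S   [S -> { }]
{{{{{}}{}}{}}{}}S => {{{{{}}{}}{}}{}}{}   [S -> { }]

S=>{S}S=>{{S}S}S=>{{{S}S}S}S=>{{{{S}S}S}S}S=>{{{{{}}S}S}S}S=>{{{{{}}{}}S}S}S=>{{{{{}}{}}{}}S}S=>{{{{{}}{}}{}}{}}S=>{{{{{}}{}}{}}{}}{}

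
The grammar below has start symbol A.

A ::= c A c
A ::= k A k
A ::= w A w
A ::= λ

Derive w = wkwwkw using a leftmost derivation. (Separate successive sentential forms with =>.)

A => wAw   [A ::= w A w]
wAw => wkAkw   [A ::= k A k]
wkAkw => wkwAwkw   [A ::= w A w]
wkwAwkw => wkwwkw   [A ::= λ]

A => wAw => wkAkw => wkwAwkw => wkwwkw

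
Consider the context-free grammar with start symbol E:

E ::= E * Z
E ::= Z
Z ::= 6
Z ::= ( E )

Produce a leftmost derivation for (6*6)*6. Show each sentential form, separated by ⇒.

E⇒E*Z⇒Z*Z⇒(E)*Z⇒(E*Z)*Z⇒(Z*Z)*Z⇒(6*Z)*Z⇒(6*6)*Z⇒(6*6)*6

E ⇒ E*Z   [E ::= E * Z]
E*Z ⇒ Z*Z   [E ::= Z]
Z*Z ⇒ (E)*Z   [Z ::= ( E )]
(E)*Z ⇒ (E*Z)*Z   [E ::= E * Z]
(E*Z)*Z ⇒ (Z*Z)*Z   [E ::= Z]
(Z*Z)*Z ⇒ (6*Z)*Z   [Z ::= 6]
(6*Z)*Z ⇒ (6*6)*Z   [Z ::= 6]
(6*6)*Z ⇒ (6*6)*6   [Z ::= 6]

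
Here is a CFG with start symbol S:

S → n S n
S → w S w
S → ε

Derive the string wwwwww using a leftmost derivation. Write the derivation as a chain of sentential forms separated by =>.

S => wSw   [S → w S w]
wSw => wwSww   [S → w S w]
wwSww => wwwSwww   [S → w S w]
wwwSwww => wwwwww   [S → ε]

S => wSw => wwSww => wwwSwww => wwwwww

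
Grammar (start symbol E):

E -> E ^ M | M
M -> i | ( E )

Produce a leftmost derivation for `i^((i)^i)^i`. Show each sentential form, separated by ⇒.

E ⇒ E^M ⇒ E^M^M ⇒ M^M^M ⇒ i^M^M ⇒ i^(E)^M ⇒ i^(E^M)^M ⇒ i^(M^M)^M ⇒ i^((E)^M)^M ⇒ i^((M)^M)^M ⇒ i^((i)^M)^M ⇒ i^((i)^i)^M ⇒ i^((i)^i)^i

E ⇒ E^M   [E -> E ^ M]
E^M ⇒ E^M^M   [E -> E ^ M]
E^M^M ⇒ M^M^M   [E -> M]
M^M^M ⇒ i^M^M   [M -> i]
i^M^M ⇒ i^(E)^M   [M -> ( E )]
i^(E)^M ⇒ i^(E^M)^M   [E -> E ^ M]
i^(E^M)^M ⇒ i^(M^M)^M   [E -> M]
i^(M^M)^M ⇒ i^((E)^M)^M   [M -> ( E )]
i^((E)^M)^M ⇒ i^((M)^M)^M   [E -> M]
i^((M)^M)^M ⇒ i^((i)^M)^M   [M -> i]
i^((i)^M)^M ⇒ i^((i)^i)^M   [M -> i]
i^((i)^i)^M ⇒ i^((i)^i)^i   [M -> i]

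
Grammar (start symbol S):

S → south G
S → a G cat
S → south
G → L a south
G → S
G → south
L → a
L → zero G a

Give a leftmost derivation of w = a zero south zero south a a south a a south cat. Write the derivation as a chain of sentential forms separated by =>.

S => a G cat   [S → a G cat]
a G cat => a L a south cat   [G → L a south]
a L a south cat => a zero G a a south cat   [L → zero G a]
a zero G a a south cat => a zero S a a south cat   [G → S]
a zero S a a south cat => a zero south G a a south cat   [S → south G]
a zero south G a a south cat => a zero south L a south a a south cat   [G → L a south]
a zero south L a south a a south cat => a zero south zero G a a south a a south cat   [L → zero G a]
a zero south zero G a a south a a south cat => a zero south zero S a a south a a south cat   [G → S]
a zero south zero S a a south a a south cat => a zero south zero south a a south a a south cat   [S → south]

S => a G cat => a L a south cat => a zero G a a south cat => a zero S a a south cat => a zero south G a a south cat => a zero south L a south a a south cat => a zero south zero G a a south a a south cat => a zero south zero S a a south a a south cat => a zero south zero south a a south a a south cat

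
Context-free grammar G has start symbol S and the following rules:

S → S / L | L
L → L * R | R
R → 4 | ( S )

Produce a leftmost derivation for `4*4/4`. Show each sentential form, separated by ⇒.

S ⇒ S/L   [S → S / L]
S/L ⇒ L/L   [S → L]
L/L ⇒ L*R/L   [L → L * R]
L*R/L ⇒ R*R/L   [L → R]
R*R/L ⇒ 4*R/L   [R → 4]
4*R/L ⇒ 4*4/L   [R → 4]
4*4/L ⇒ 4*4/R   [L → R]
4*4/R ⇒ 4*4/4   [R → 4]

S ⇒ S/L ⇒ L/L ⇒ L*R/L ⇒ R*R/L ⇒ 4*R/L ⇒ 4*4/L ⇒ 4*4/R ⇒ 4*4/4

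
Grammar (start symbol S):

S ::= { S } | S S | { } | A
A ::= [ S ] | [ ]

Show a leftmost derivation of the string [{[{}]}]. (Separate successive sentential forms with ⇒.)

S ⇒ A ⇒ [S] ⇒ [{S}] ⇒ [{A}] ⇒ [{[S]}] ⇒ [{[{}]}]

S ⇒ A   [S ::= A]
A ⇒ [S]   [A ::= [ S ]]
[S] ⇒ [{S}]   [S ::= { S }]
[{S}] ⇒ [{A}]   [S ::= A]
[{A}] ⇒ [{[S]}]   [A ::= [ S ]]
[{[S]}] ⇒ [{[{}]}]   [S ::= { }]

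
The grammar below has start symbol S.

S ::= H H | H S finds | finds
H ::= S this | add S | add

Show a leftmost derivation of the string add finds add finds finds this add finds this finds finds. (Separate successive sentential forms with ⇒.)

S ⇒ H S finds   [S ::= H S finds]
H S finds ⇒ S this S finds   [H ::= S this]
S this S finds ⇒ H S finds this S finds   [S ::= H S finds]
H S finds this S finds ⇒ add S S finds this S finds   [H ::= add S]
add S S finds this S finds ⇒ add finds S finds this S finds   [S ::= finds]
add finds S finds this S finds ⇒ add finds H H finds this S finds   [S ::= H H]
add finds H H finds this S finds ⇒ add finds S this H finds this S finds   [H ::= S this]
add finds S this H finds this S finds ⇒ add finds H S finds this H finds this S finds   [S ::= H S finds]
add finds H S finds this H finds this S finds ⇒ add finds add S finds this H finds this S finds   [H ::= add]
add finds add S finds this H finds this S finds ⇒ add finds add finds finds this H finds this S finds   [S ::= finds]
add finds add finds finds this H finds this S finds ⇒ add finds add finds finds this add finds this S finds   [H ::= add]
add finds add finds finds this add finds this S finds ⇒ add finds add finds finds this add finds this finds finds   [S ::= finds]

S ⇒ H S finds ⇒ S this S finds ⇒ H S finds this S finds ⇒ add S S finds this S finds ⇒ add finds S finds this S finds ⇒ add finds H H finds this S finds ⇒ add finds S this H finds this S finds ⇒ add finds H S finds this H finds this S finds ⇒ add finds add S finds this H finds this S finds ⇒ add finds add finds finds this H finds this S finds ⇒ add finds add finds finds this add finds this S finds ⇒ add finds add finds finds this add finds this finds finds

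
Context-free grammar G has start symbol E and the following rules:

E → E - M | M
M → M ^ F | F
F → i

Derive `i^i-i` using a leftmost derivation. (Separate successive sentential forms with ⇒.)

E ⇒ E-M   [E → E - M]
E-M ⇒ M-M   [E → M]
M-M ⇒ M^F-M   [M → M ^ F]
M^F-M ⇒ F^F-M   [M → F]
F^F-M ⇒ i^F-M   [F → i]
i^F-M ⇒ i^i-M   [F → i]
i^i-M ⇒ i^i-F   [M → F]
i^i-F ⇒ i^i-i   [F → i]

E ⇒ E-M ⇒ M-M ⇒ M^F-M ⇒ F^F-M ⇒ i^F-M ⇒ i^i-M ⇒ i^i-F ⇒ i^i-i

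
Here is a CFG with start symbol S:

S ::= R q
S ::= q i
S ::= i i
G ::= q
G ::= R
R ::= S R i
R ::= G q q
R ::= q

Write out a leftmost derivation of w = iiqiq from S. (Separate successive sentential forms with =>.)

S => Rq   [S ::= R q]
Rq => SRiq   [R ::= S R i]
SRiq => iiRiq   [S ::= i i]
iiRiq => iiqiq   [R ::= q]

S=>Rq=>SRiq=>iiRiq=>iiqiq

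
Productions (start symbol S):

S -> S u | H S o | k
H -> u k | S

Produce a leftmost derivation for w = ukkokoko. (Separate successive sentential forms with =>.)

S=>HSo=>SSo=>HSoSo=>SSoSo=>HSoSoSo=>ukSoSoSo=>ukkoSoSo=>ukkokoSo=>ukkokoko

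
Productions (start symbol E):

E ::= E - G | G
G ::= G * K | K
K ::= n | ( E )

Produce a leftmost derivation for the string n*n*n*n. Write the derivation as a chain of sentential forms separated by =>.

E => G   [E ::= G]
G => G*K   [G ::= G * K]
G*K => G*K*K   [G ::= G * K]
G*K*K => G*K*K*K   [G ::= G * K]
G*K*K*K => K*K*K*K   [G ::= K]
K*K*K*K => n*K*K*K   [K ::= n]
n*K*K*K => n*n*K*K   [K ::= n]
n*n*K*K => n*n*n*K   [K ::= n]
n*n*n*K => n*n*n*n   [K ::= n]

E => G => G*K => G*K*K => G*K*K*K => K*K*K*K => n*K*K*K => n*n*K*K => n*n*n*K => n*n*n*n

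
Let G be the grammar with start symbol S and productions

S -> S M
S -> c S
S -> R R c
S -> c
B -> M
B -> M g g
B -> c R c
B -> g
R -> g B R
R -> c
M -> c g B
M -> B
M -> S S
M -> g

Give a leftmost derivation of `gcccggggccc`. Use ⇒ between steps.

S ⇒ RRc ⇒ gBRRc ⇒ gcRcRRc ⇒ gcccRRc ⇒ gcccgBRRc ⇒ gcccgMggRRc ⇒ gcccgBggRRc ⇒ gcccggggRRc ⇒ gcccggggcRc ⇒ gcccggggccc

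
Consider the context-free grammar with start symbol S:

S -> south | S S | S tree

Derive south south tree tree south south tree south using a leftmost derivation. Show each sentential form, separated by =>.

S => S S => S S S => S tree S S => S S tree S S => south S tree S S => south S tree tree S S => south south tree tree S S => south south tree tree S tree S => south south tree tree S S tree S => south south tree tree south S tree S => south south tree tree south south tree S => south south tree tree south south tree south

S => S S   [S -> S S]
S S => S S S   [S -> S S]
S S S => S tree S S   [S -> S tree]
S tree S S => S S tree S S   [S -> S S]
S S tree S S => south S tree S S   [S -> south]
south S tree S S => south S tree tree S S   [S -> S tree]
south S tree tree S S => south south tree tree S S   [S -> south]
south south tree tree S S => south south tree tree S tree S   [S -> S tree]
south south tree tree S tree S => south south tree tree S S tree S   [S -> S S]
south south tree tree S S tree S => south south tree tree south S tree S   [S -> south]
south south tree tree south S tree S => south south tree tree south south tree S   [S -> south]
south south tree tree south south tree S => south south tree tree south south tree south   [S -> south]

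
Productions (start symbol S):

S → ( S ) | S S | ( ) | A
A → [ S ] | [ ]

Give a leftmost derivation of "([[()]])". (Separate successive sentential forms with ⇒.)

S ⇒ (S) ⇒ (A) ⇒ ([S]) ⇒ ([A]) ⇒ ([[S]]) ⇒ ([[()]])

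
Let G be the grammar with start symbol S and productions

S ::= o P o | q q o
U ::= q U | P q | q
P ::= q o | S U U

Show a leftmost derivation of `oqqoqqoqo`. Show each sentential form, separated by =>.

S => oPo   [S ::= o P o]
oPo => oSUUo   [P ::= S U U]
oSUUo => oqqoUUo   [S ::= q q o]
oqqoUUo => oqqoqUo   [U ::= q]
oqqoqUo => oqqoqPqo   [U ::= P q]
oqqoqPqo => oqqoqqoqo   [P ::= q o]

S => oPo => oSUUo => oqqoUUo => oqqoqUo => oqqoqPqo => oqqoqqoqo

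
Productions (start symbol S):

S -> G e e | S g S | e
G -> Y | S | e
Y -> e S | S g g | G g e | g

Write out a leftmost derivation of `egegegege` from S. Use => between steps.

S => SgS   [S -> S g S]
SgS => egS   [S -> e]
egS => egSgS   [S -> S g S]
egSgS => egSgSgS   [S -> S g S]
egSgSgS => egegSgS   [S -> e]
egegSgS => egegSgSgS   [S -> S g S]
egegSgSgS => egegegSgS   [S -> e]
egegegSgS => egegegegS   [S -> e]
egegegegS => egegegege   [S -> e]

S=>SgS=>egS=>egSgS=>egSgSgS=>egegSgS=>egegSgSgS=>egegegSgS=>egegegegS=>egegegege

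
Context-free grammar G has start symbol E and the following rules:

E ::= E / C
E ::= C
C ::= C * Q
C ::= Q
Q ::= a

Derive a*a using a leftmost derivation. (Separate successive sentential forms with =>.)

E => C => C*Q => Q*Q => a*Q => a*a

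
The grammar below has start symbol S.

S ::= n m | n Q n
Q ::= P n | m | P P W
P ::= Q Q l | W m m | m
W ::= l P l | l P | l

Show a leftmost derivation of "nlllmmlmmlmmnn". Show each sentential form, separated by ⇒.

S ⇒ nQn   [S ::= n Q n]
nQn ⇒ nPnn   [Q ::= P n]
nPnn ⇒ nWmmnn   [P ::= W m m]
nWmmnn ⇒ nlPlmmnn   [W ::= l P l]
nlPlmmnn ⇒ nlWmmlmmnn   [P ::= W m m]
nlWmmlmmnn ⇒ nllPlmmlmmnn   [W ::= l P l]
nllPlmmlmmnn ⇒ nllWmmlmmlmmnn   [P ::= W m m]
nllWmmlmmlmmnn ⇒ nlllmmlmmlmmnn   [W ::= l]

S⇒nQn⇒nPnn⇒nWmmnn⇒nlPlmmnn⇒nlWmmlmmnn⇒nllPlmmlmmnn⇒nllWmmlmmlmmnn⇒nlllmmlmmlmmnn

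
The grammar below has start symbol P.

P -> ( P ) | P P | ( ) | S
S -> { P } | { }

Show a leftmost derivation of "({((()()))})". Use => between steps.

P => (P)   [P -> ( P )]
(P) => (S)   [P -> S]
(S) => ({P})   [S -> { P }]
({P}) => ({(P)})   [P -> ( P )]
({(P)}) => ({((P))})   [P -> ( P )]
({((P))}) => ({((PP))})   [P -> P P]
({((PP))}) => ({((()P))})   [P -> ( )]
({((()P))}) => ({((()()))})   [P -> ( )]

P => (P) => (S) => ({P}) => ({(P)}) => ({((P))}) => ({((PP))}) => ({((()P))}) => ({((()()))})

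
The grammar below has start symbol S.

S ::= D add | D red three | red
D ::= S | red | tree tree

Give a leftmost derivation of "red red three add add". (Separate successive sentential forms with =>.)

S => D add   [S ::= D add]
D add => S add   [D ::= S]
S add => D add add   [S ::= D add]
D add add => S add add   [D ::= S]
S add add => D red three add add   [S ::= D red three]
D red three add add => red red three add add   [D ::= red]

S => D add => S add => D add add => S add add => D red three add add => red red three add add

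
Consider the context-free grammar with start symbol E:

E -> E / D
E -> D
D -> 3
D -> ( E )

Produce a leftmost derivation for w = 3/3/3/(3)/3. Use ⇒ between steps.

E ⇒ E/D ⇒ E/D/D ⇒ E/D/D/D ⇒ E/D/D/D/D ⇒ D/D/D/D/D ⇒ 3/D/D/D/D ⇒ 3/3/D/D/D ⇒ 3/3/3/D/D ⇒ 3/3/3/(E)/D ⇒ 3/3/3/(D)/D ⇒ 3/3/3/(3)/D ⇒ 3/3/3/(3)/3

E ⇒ E/D   [E -> E / D]
E/D ⇒ E/D/D   [E -> E / D]
E/D/D ⇒ E/D/D/D   [E -> E / D]
E/D/D/D ⇒ E/D/D/D/D   [E -> E / D]
E/D/D/D/D ⇒ D/D/D/D/D   [E -> D]
D/D/D/D/D ⇒ 3/D/D/D/D   [D -> 3]
3/D/D/D/D ⇒ 3/3/D/D/D   [D -> 3]
3/3/D/D/D ⇒ 3/3/3/D/D   [D -> 3]
3/3/3/D/D ⇒ 3/3/3/(E)/D   [D -> ( E )]
3/3/3/(E)/D ⇒ 3/3/3/(D)/D   [E -> D]
3/3/3/(D)/D ⇒ 3/3/3/(3)/D   [D -> 3]
3/3/3/(3)/D ⇒ 3/3/3/(3)/3   [D -> 3]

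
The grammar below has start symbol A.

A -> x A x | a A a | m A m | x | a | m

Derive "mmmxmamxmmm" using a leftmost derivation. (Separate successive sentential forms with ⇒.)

A ⇒ mAm ⇒ mmAmm ⇒ mmmAmmm ⇒ mmmxAxmmm ⇒ mmmxmAmxmmm ⇒ mmmxmamxmmm

A ⇒ mAm   [A -> m A m]
mAm ⇒ mmAmm   [A -> m A m]
mmAmm ⇒ mmmAmmm   [A -> m A m]
mmmAmmm ⇒ mmmxAxmmm   [A -> x A x]
mmmxAxmmm ⇒ mmmxmAmxmmm   [A -> m A m]
mmmxmAmxmmm ⇒ mmmxmamxmmm   [A -> a]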